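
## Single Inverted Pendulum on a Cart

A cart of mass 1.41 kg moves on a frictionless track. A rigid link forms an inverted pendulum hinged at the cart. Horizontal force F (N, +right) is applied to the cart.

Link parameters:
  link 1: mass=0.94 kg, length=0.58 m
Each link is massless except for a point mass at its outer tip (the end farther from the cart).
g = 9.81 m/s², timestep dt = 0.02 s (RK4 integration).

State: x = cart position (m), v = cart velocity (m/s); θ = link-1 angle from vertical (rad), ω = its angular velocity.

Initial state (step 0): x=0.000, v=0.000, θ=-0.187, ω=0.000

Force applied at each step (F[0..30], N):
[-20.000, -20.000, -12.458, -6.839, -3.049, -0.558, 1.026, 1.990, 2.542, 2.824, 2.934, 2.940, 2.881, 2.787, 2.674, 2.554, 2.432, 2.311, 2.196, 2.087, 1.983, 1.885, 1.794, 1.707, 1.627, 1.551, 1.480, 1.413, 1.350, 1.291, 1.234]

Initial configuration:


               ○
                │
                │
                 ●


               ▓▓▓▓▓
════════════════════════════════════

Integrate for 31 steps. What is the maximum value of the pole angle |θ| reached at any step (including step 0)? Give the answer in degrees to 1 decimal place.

Answer: 10.7°

Derivation:
apply F[0]=-20.000 → step 1: x=-0.003, v=-0.254, θ=-0.183, ω=0.368
apply F[1]=-20.000 → step 2: x=-0.010, v=-0.510, θ=-0.172, ω=0.742
apply F[2]=-12.458 → step 3: x=-0.022, v=-0.664, θ=-0.155, ω=0.949
apply F[3]=-6.839 → step 4: x=-0.036, v=-0.742, θ=-0.136, ω=1.033
apply F[4]=-3.049 → step 5: x=-0.051, v=-0.770, θ=-0.115, ω=1.038
apply F[5]=-0.558 → step 6: x=-0.066, v=-0.765, θ=-0.095, ω=0.995
apply F[6]=+1.026 → step 7: x=-0.081, v=-0.740, θ=-0.075, ω=0.924
apply F[7]=+1.990 → step 8: x=-0.096, v=-0.704, θ=-0.058, ω=0.839
apply F[8]=+2.542 → step 9: x=-0.110, v=-0.662, θ=-0.042, ω=0.749
apply F[9]=+2.824 → step 10: x=-0.122, v=-0.617, θ=-0.028, ω=0.661
apply F[10]=+2.934 → step 11: x=-0.134, v=-0.573, θ=-0.015, ω=0.577
apply F[11]=+2.940 → step 12: x=-0.145, v=-0.530, θ=-0.005, ω=0.500
apply F[12]=+2.881 → step 13: x=-0.155, v=-0.489, θ=0.005, ω=0.429
apply F[13]=+2.787 → step 14: x=-0.165, v=-0.451, θ=0.013, ω=0.366
apply F[14]=+2.674 → step 15: x=-0.174, v=-0.415, θ=0.019, ω=0.310
apply F[15]=+2.554 → step 16: x=-0.181, v=-0.382, θ=0.025, ω=0.260
apply F[16]=+2.432 → step 17: x=-0.189, v=-0.351, θ=0.030, ω=0.216
apply F[17]=+2.311 → step 18: x=-0.196, v=-0.322, θ=0.034, ω=0.177
apply F[18]=+2.196 → step 19: x=-0.202, v=-0.295, θ=0.037, ω=0.143
apply F[19]=+2.087 → step 20: x=-0.207, v=-0.271, θ=0.039, ω=0.114
apply F[20]=+1.983 → step 21: x=-0.213, v=-0.248, θ=0.041, ω=0.088
apply F[21]=+1.885 → step 22: x=-0.217, v=-0.227, θ=0.043, ω=0.066
apply F[22]=+1.794 → step 23: x=-0.222, v=-0.207, θ=0.044, ω=0.047
apply F[23]=+1.707 → step 24: x=-0.226, v=-0.189, θ=0.045, ω=0.030
apply F[24]=+1.627 → step 25: x=-0.229, v=-0.172, θ=0.045, ω=0.016
apply F[25]=+1.551 → step 26: x=-0.232, v=-0.156, θ=0.046, ω=0.004
apply F[26]=+1.480 → step 27: x=-0.235, v=-0.141, θ=0.045, ω=-0.007
apply F[27]=+1.413 → step 28: x=-0.238, v=-0.126, θ=0.045, ω=-0.016
apply F[28]=+1.350 → step 29: x=-0.241, v=-0.113, θ=0.045, ω=-0.023
apply F[29]=+1.291 → step 30: x=-0.243, v=-0.101, θ=0.044, ω=-0.030
apply F[30]=+1.234 → step 31: x=-0.245, v=-0.089, θ=0.044, ω=-0.035
Max |angle| over trajectory = 0.187 rad = 10.7°.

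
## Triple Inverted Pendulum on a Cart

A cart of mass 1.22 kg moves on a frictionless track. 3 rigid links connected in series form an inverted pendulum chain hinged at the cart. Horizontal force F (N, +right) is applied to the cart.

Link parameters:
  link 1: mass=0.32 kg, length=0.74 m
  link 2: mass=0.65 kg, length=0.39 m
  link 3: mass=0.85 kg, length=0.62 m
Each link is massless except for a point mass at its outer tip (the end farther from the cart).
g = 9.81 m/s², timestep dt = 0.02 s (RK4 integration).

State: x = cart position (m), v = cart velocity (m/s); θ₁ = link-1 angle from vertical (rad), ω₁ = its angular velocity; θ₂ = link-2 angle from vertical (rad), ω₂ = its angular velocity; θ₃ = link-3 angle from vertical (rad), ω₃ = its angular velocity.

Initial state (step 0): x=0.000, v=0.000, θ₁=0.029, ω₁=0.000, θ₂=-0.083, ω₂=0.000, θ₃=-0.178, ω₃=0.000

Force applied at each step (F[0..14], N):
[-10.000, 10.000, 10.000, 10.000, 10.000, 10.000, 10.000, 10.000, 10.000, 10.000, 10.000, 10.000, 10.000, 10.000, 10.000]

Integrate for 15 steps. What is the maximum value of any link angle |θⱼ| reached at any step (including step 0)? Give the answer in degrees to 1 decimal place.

Answer: 53.1°

Derivation:
apply F[0]=-10.000 → step 1: x=-0.002, v=-0.172, θ₁=0.033, ω₁=0.367, θ₂=-0.085, ω₂=-0.239, θ₃=-0.179, ω₃=-0.062
apply F[1]=+10.000 → step 2: x=-0.004, v=-0.018, θ₁=0.039, ω₁=0.312, θ₂=-0.093, ω₂=-0.518, θ₃=-0.180, ω₃=-0.123
apply F[2]=+10.000 → step 3: x=-0.002, v=0.135, θ₁=0.045, ω₁=0.276, θ₂=-0.106, ω₂=-0.839, θ₃=-0.184, ω₃=-0.178
apply F[3]=+10.000 → step 4: x=0.002, v=0.286, θ₁=0.051, ω₁=0.258, θ₂=-0.127, ω₂=-1.211, θ₃=-0.188, ω₃=-0.222
apply F[4]=+10.000 → step 5: x=0.009, v=0.437, θ₁=0.056, ω₁=0.257, θ₂=-0.155, ω₂=-1.637, θ₃=-0.192, ω₃=-0.250
apply F[5]=+10.000 → step 6: x=0.019, v=0.589, θ₁=0.061, ω₁=0.267, θ₂=-0.193, ω₂=-2.112, θ₃=-0.197, ω₃=-0.262
apply F[6]=+10.000 → step 7: x=0.033, v=0.741, θ₁=0.066, ω₁=0.274, θ₂=-0.240, ω₂=-2.619, θ₃=-0.203, ω₃=-0.255
apply F[7]=+10.000 → step 8: x=0.049, v=0.894, θ₁=0.072, ω₁=0.262, θ₂=-0.297, ω₂=-3.127, θ₃=-0.208, ω₃=-0.236
apply F[8]=+10.000 → step 9: x=0.068, v=1.049, θ₁=0.077, ω₁=0.216, θ₂=-0.365, ω₂=-3.608, θ₃=-0.212, ω₃=-0.211
apply F[9]=+10.000 → step 10: x=0.091, v=1.206, θ₁=0.080, ω₁=0.125, θ₂=-0.441, ω₂=-4.041, θ₃=-0.216, ω₃=-0.188
apply F[10]=+10.000 → step 11: x=0.117, v=1.364, θ₁=0.081, ω₁=-0.017, θ₂=-0.526, ω₂=-4.419, θ₃=-0.220, ω₃=-0.173
apply F[11]=+10.000 → step 12: x=0.145, v=1.524, θ₁=0.079, ω₁=-0.209, θ₂=-0.618, ω₂=-4.746, θ₃=-0.223, ω₃=-0.173
apply F[12]=+10.000 → step 13: x=0.178, v=1.684, θ₁=0.073, ω₁=-0.449, θ₂=-0.716, ω₂=-5.028, θ₃=-0.227, ω₃=-0.189
apply F[13]=+10.000 → step 14: x=0.213, v=1.846, θ₁=0.061, ω₁=-0.735, θ₂=-0.819, ω₂=-5.273, θ₃=-0.231, ω₃=-0.225
apply F[14]=+10.000 → step 15: x=0.251, v=2.008, θ₁=0.043, ω₁=-1.065, θ₂=-0.926, ω₂=-5.484, θ₃=-0.236, ω₃=-0.280
Max |angle| over trajectory = 0.926 rad = 53.1°.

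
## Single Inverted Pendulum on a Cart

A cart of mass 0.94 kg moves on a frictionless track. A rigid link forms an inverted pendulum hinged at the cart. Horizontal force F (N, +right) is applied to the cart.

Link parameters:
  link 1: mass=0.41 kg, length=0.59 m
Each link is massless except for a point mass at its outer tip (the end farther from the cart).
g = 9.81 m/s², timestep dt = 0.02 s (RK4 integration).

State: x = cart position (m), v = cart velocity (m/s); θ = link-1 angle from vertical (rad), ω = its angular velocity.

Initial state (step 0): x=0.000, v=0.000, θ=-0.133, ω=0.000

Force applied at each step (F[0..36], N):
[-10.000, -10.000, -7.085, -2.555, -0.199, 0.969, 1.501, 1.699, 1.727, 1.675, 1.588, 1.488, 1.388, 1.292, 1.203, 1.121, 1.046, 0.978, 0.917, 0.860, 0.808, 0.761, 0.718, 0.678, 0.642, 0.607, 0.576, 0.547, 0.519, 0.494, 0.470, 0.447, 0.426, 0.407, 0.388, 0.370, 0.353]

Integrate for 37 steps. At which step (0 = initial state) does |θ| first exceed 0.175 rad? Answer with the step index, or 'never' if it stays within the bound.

Answer: never

Derivation:
apply F[0]=-10.000 → step 1: x=-0.002, v=-0.200, θ=-0.130, ω=0.292
apply F[1]=-10.000 → step 2: x=-0.008, v=-0.401, θ=-0.121, ω=0.588
apply F[2]=-7.085 → step 3: x=-0.017, v=-0.541, θ=-0.108, ω=0.787
apply F[3]=-2.555 → step 4: x=-0.029, v=-0.587, θ=-0.091, ω=0.831
apply F[4]=-0.199 → step 5: x=-0.040, v=-0.585, θ=-0.075, ω=0.799
apply F[5]=+0.969 → step 6: x=-0.052, v=-0.559, θ=-0.060, ω=0.733
apply F[6]=+1.501 → step 7: x=-0.063, v=-0.523, θ=-0.046, ω=0.654
apply F[7]=+1.699 → step 8: x=-0.073, v=-0.483, θ=-0.034, ω=0.574
apply F[8]=+1.727 → step 9: x=-0.082, v=-0.444, θ=-0.023, ω=0.498
apply F[9]=+1.675 → step 10: x=-0.091, v=-0.407, θ=-0.014, ω=0.429
apply F[10]=+1.588 → step 11: x=-0.098, v=-0.372, θ=-0.006, ω=0.368
apply F[11]=+1.488 → step 12: x=-0.105, v=-0.340, θ=0.001, ω=0.313
apply F[12]=+1.388 → step 13: x=-0.112, v=-0.311, θ=0.007, ω=0.265
apply F[13]=+1.292 → step 14: x=-0.118, v=-0.285, θ=0.012, ω=0.223
apply F[14]=+1.203 → step 15: x=-0.123, v=-0.260, θ=0.016, ω=0.186
apply F[15]=+1.121 → step 16: x=-0.128, v=-0.238, θ=0.019, ω=0.154
apply F[16]=+1.046 → step 17: x=-0.133, v=-0.217, θ=0.022, ω=0.126
apply F[17]=+0.978 → step 18: x=-0.137, v=-0.198, θ=0.024, ω=0.102
apply F[18]=+0.917 → step 19: x=-0.141, v=-0.181, θ=0.026, ω=0.081
apply F[19]=+0.860 → step 20: x=-0.144, v=-0.165, θ=0.028, ω=0.063
apply F[20]=+0.808 → step 21: x=-0.147, v=-0.150, θ=0.029, ω=0.047
apply F[21]=+0.761 → step 22: x=-0.150, v=-0.137, θ=0.029, ω=0.033
apply F[22]=+0.718 → step 23: x=-0.153, v=-0.124, θ=0.030, ω=0.022
apply F[23]=+0.678 → step 24: x=-0.155, v=-0.112, θ=0.030, ω=0.012
apply F[24]=+0.642 → step 25: x=-0.157, v=-0.101, θ=0.030, ω=0.003
apply F[25]=+0.607 → step 26: x=-0.159, v=-0.091, θ=0.030, ω=-0.004
apply F[26]=+0.576 → step 27: x=-0.161, v=-0.081, θ=0.030, ω=-0.010
apply F[27]=+0.547 → step 28: x=-0.163, v=-0.072, θ=0.030, ω=-0.016
apply F[28]=+0.519 → step 29: x=-0.164, v=-0.064, θ=0.030, ω=-0.020
apply F[29]=+0.494 → step 30: x=-0.165, v=-0.056, θ=0.029, ω=-0.024
apply F[30]=+0.470 → step 31: x=-0.166, v=-0.048, θ=0.029, ω=-0.027
apply F[31]=+0.447 → step 32: x=-0.167, v=-0.041, θ=0.028, ω=-0.029
apply F[32]=+0.426 → step 33: x=-0.168, v=-0.034, θ=0.028, ω=-0.032
apply F[33]=+0.407 → step 34: x=-0.168, v=-0.028, θ=0.027, ω=-0.033
apply F[34]=+0.388 → step 35: x=-0.169, v=-0.022, θ=0.026, ω=-0.034
apply F[35]=+0.370 → step 36: x=-0.169, v=-0.016, θ=0.026, ω=-0.035
apply F[36]=+0.353 → step 37: x=-0.170, v=-0.011, θ=0.025, ω=-0.036
max |θ| = 0.133 ≤ 0.175 over all 38 states.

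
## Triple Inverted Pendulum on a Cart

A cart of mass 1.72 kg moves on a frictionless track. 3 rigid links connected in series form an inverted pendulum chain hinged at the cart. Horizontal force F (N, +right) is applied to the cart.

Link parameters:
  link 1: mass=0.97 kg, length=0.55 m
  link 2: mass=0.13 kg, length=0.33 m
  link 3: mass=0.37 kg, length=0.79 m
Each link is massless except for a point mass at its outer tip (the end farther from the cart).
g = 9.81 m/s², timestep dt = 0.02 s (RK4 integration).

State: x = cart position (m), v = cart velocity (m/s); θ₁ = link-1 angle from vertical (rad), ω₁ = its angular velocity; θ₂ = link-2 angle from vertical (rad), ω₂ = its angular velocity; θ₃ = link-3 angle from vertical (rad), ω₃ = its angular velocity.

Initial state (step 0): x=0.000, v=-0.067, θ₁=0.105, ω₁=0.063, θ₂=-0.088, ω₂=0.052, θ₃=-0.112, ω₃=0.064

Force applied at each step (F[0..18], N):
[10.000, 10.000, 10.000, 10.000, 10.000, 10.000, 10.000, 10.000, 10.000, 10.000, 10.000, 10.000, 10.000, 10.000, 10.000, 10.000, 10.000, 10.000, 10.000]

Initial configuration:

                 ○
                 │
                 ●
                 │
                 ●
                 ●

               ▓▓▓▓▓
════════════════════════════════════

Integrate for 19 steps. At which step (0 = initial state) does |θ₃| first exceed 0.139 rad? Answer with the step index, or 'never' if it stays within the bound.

Answer: never

Derivation:
apply F[0]=+10.000 → step 1: x=-0.000, v=0.031, θ₁=0.105, ω₁=-0.042, θ₂=-0.088, ω₂=-0.086, θ₃=-0.111, ω₃=0.041
apply F[1]=+10.000 → step 2: x=0.001, v=0.130, θ₁=0.103, ω₁=-0.146, θ₂=-0.091, ω₂=-0.228, θ₃=-0.110, ω₃=0.021
apply F[2]=+10.000 → step 3: x=0.005, v=0.228, θ₁=0.099, ω₁=-0.253, θ₂=-0.098, ω₂=-0.381, θ₃=-0.110, ω₃=0.006
apply F[3]=+10.000 → step 4: x=0.010, v=0.328, θ₁=0.093, ω₁=-0.364, θ₂=-0.107, ω₂=-0.547, θ₃=-0.110, ω₃=-0.002
apply F[4]=+10.000 → step 5: x=0.018, v=0.430, θ₁=0.085, ω₁=-0.480, θ₂=-0.120, ω₂=-0.734, θ₃=-0.110, ω₃=0.001
apply F[5]=+10.000 → step 6: x=0.028, v=0.533, θ₁=0.074, ω₁=-0.602, θ₂=-0.136, ω₂=-0.946, θ₃=-0.110, ω₃=0.017
apply F[6]=+10.000 → step 7: x=0.039, v=0.638, θ₁=0.061, ω₁=-0.733, θ₂=-0.158, ω₂=-1.189, θ₃=-0.109, ω₃=0.049
apply F[7]=+10.000 → step 8: x=0.053, v=0.746, θ₁=0.045, ω₁=-0.874, θ₂=-0.184, ω₂=-1.469, θ₃=-0.108, ω₃=0.101
apply F[8]=+10.000 → step 9: x=0.069, v=0.857, θ₁=0.026, ω₁=-1.028, θ₂=-0.217, ω₂=-1.785, θ₃=-0.105, ω₃=0.173
apply F[9]=+10.000 → step 10: x=0.087, v=0.971, θ₁=0.003, ω₁=-1.198, θ₂=-0.256, ω₂=-2.135, θ₃=-0.101, ω₃=0.263
apply F[10]=+10.000 → step 11: x=0.108, v=1.088, θ₁=-0.022, ω₁=-1.385, θ₂=-0.302, ω₂=-2.504, θ₃=-0.095, ω₃=0.366
apply F[11]=+10.000 → step 12: x=0.131, v=1.209, θ₁=-0.052, ω₁=-1.593, θ₂=-0.356, ω₂=-2.868, θ₃=-0.086, ω₃=0.471
apply F[12]=+10.000 → step 13: x=0.156, v=1.332, θ₁=-0.086, ω₁=-1.823, θ₂=-0.417, ω₂=-3.198, θ₃=-0.076, ω₃=0.564
apply F[13]=+10.000 → step 14: x=0.184, v=1.458, θ₁=-0.125, ω₁=-2.076, θ₂=-0.483, ω₂=-3.466, θ₃=-0.064, ω₃=0.631
apply F[14]=+10.000 → step 15: x=0.215, v=1.585, θ₁=-0.170, ω₁=-2.351, θ₂=-0.555, ω₂=-3.653, θ₃=-0.051, ω₃=0.664
apply F[15]=+10.000 → step 16: x=0.248, v=1.712, θ₁=-0.219, ω₁=-2.647, θ₂=-0.629, ω₂=-3.753, θ₃=-0.037, ω₃=0.659
apply F[16]=+10.000 → step 17: x=0.283, v=1.837, θ₁=-0.276, ω₁=-2.960, θ₂=-0.704, ω₂=-3.766, θ₃=-0.025, ω₃=0.616
apply F[17]=+10.000 → step 18: x=0.321, v=1.959, θ₁=-0.338, ω₁=-3.288, θ₂=-0.779, ω₂=-3.696, θ₃=-0.013, ω₃=0.539
apply F[18]=+10.000 → step 19: x=0.361, v=2.074, θ₁=-0.407, ω₁=-3.625, θ₂=-0.852, ω₂=-3.550, θ₃=-0.003, ω₃=0.430
max |θ₃| = 0.112 ≤ 0.139 over all 20 states.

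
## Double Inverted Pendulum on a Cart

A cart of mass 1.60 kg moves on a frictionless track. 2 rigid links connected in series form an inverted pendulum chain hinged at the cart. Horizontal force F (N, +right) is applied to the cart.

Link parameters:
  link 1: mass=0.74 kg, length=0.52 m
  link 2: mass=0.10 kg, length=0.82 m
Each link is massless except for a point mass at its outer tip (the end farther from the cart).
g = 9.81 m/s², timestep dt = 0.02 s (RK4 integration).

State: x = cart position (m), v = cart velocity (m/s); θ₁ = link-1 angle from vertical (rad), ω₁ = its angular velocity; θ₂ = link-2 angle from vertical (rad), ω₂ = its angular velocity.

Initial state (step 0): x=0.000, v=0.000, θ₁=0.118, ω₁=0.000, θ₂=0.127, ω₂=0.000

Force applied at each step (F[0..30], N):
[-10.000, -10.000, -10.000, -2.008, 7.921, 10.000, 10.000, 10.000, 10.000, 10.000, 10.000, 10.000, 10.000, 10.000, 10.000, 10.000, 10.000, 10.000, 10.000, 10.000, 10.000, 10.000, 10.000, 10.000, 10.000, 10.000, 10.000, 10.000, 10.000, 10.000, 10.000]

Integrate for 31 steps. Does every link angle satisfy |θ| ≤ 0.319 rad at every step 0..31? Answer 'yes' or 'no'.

Answer: yes

Derivation:
apply F[0]=-10.000 → step 1: x=-0.001, v=-0.136, θ₁=0.121, ω₁=0.304, θ₂=0.127, ω₂=0.002
apply F[1]=-10.000 → step 2: x=-0.005, v=-0.273, θ₁=0.130, ω₁=0.612, θ₂=0.127, ω₂=0.002
apply F[2]=-10.000 → step 3: x=-0.012, v=-0.410, θ₁=0.146, ω₁=0.925, θ₂=0.127, ω₂=0.000
apply F[3]=-2.008 → step 4: x=-0.021, v=-0.449, θ₁=0.165, ω₁=1.060, θ₂=0.127, ω₂=-0.007
apply F[4]=+7.921 → step 5: x=-0.029, v=-0.368, θ₁=0.186, ω₁=0.975, θ₂=0.127, ω₂=-0.020
apply F[5]=+10.000 → step 6: x=-0.035, v=-0.264, θ₁=0.204, ω₁=0.855, θ₂=0.126, ω₂=-0.039
apply F[6]=+10.000 → step 7: x=-0.040, v=-0.162, θ₁=0.220, ω₁=0.747, θ₂=0.125, ω₂=-0.064
apply F[7]=+10.000 → step 8: x=-0.042, v=-0.061, θ₁=0.234, ω₁=0.649, θ₂=0.124, ω₂=-0.094
apply F[8]=+10.000 → step 9: x=-0.042, v=0.037, θ₁=0.246, ω₁=0.561, θ₂=0.121, ω₂=-0.128
apply F[9]=+10.000 → step 10: x=-0.040, v=0.135, θ₁=0.256, ω₁=0.480, θ₂=0.118, ω₂=-0.166
apply F[10]=+10.000 → step 11: x=-0.037, v=0.231, θ₁=0.265, ω₁=0.407, θ₂=0.115, ω₂=-0.208
apply F[11]=+10.000 → step 12: x=-0.031, v=0.326, θ₁=0.273, ω₁=0.339, θ₂=0.110, ω₂=-0.254
apply F[12]=+10.000 → step 13: x=-0.024, v=0.421, θ₁=0.279, ω₁=0.275, θ₂=0.105, ω₂=-0.303
apply F[13]=+10.000 → step 14: x=-0.014, v=0.515, θ₁=0.284, ω₁=0.216, θ₂=0.098, ω₂=-0.356
apply F[14]=+10.000 → step 15: x=-0.003, v=0.609, θ₁=0.288, ω₁=0.160, θ₂=0.090, ω₂=-0.412
apply F[15]=+10.000 → step 16: x=0.010, v=0.702, θ₁=0.290, ω₁=0.107, θ₂=0.081, ω₂=-0.472
apply F[16]=+10.000 → step 17: x=0.025, v=0.795, θ₁=0.292, ω₁=0.055, θ₂=0.071, ω₂=-0.534
apply F[17]=+10.000 → step 18: x=0.042, v=0.887, θ₁=0.292, ω₁=0.005, θ₂=0.060, ω₂=-0.600
apply F[18]=+10.000 → step 19: x=0.061, v=0.980, θ₁=0.292, ω₁=-0.045, θ₂=0.047, ω₂=-0.670
apply F[19]=+10.000 → step 20: x=0.081, v=1.073, θ₁=0.291, ω₁=-0.095, θ₂=0.033, ω₂=-0.743
apply F[20]=+10.000 → step 21: x=0.103, v=1.167, θ₁=0.288, ω₁=-0.147, θ₂=0.018, ω₂=-0.819
apply F[21]=+10.000 → step 22: x=0.128, v=1.260, θ₁=0.285, ω₁=-0.199, θ₂=0.000, ω₂=-0.899
apply F[22]=+10.000 → step 23: x=0.154, v=1.355, θ₁=0.280, ω₁=-0.254, θ₂=-0.018, ω₂=-0.983
apply F[23]=+10.000 → step 24: x=0.182, v=1.450, θ₁=0.275, ω₁=-0.312, θ₂=-0.039, ω₂=-1.070
apply F[24]=+10.000 → step 25: x=0.212, v=1.545, θ₁=0.268, ω₁=-0.373, θ₂=-0.061, ω₂=-1.161
apply F[25]=+10.000 → step 26: x=0.244, v=1.642, θ₁=0.260, ω₁=-0.439, θ₂=-0.085, ω₂=-1.256
apply F[26]=+10.000 → step 27: x=0.278, v=1.740, θ₁=0.250, ω₁=-0.511, θ₂=-0.111, ω₂=-1.354
apply F[27]=+10.000 → step 28: x=0.313, v=1.839, θ₁=0.239, ω₁=-0.589, θ₂=-0.140, ω₂=-1.456
apply F[28]=+10.000 → step 29: x=0.351, v=1.939, θ₁=0.227, ω₁=-0.675, θ₂=-0.170, ω₂=-1.562
apply F[29]=+10.000 → step 30: x=0.391, v=2.041, θ₁=0.212, ω₁=-0.770, θ₂=-0.202, ω₂=-1.671
apply F[30]=+10.000 → step 31: x=0.433, v=2.146, θ₁=0.196, ω₁=-0.875, θ₂=-0.237, ω₂=-1.782
Max |angle| over trajectory = 0.292 rad; bound = 0.319 → within bound.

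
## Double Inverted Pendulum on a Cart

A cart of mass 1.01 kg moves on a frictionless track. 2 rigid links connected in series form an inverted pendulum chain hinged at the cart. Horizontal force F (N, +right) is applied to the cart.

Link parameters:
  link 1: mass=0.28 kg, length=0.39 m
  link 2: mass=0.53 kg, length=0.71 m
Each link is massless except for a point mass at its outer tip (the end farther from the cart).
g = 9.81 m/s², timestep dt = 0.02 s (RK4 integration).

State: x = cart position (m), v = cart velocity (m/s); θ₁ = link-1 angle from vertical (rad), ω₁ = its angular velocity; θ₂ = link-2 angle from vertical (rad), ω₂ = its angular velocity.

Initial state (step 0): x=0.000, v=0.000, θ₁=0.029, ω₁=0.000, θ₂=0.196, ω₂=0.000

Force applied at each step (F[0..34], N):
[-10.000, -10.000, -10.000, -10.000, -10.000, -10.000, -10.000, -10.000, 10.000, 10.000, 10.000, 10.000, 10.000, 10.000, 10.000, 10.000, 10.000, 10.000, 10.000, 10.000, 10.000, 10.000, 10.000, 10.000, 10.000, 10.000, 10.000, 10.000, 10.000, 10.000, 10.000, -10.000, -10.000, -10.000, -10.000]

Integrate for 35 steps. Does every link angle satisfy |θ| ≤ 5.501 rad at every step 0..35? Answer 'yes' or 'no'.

apply F[0]=-10.000 → step 1: x=-0.002, v=-0.202, θ₁=0.033, ω₁=0.391, θ₂=0.197, ω₂=0.121
apply F[1]=-10.000 → step 2: x=-0.008, v=-0.406, θ₁=0.045, ω₁=0.796, θ₂=0.201, ω₂=0.237
apply F[2]=-10.000 → step 3: x=-0.018, v=-0.611, θ₁=0.065, ω₁=1.229, θ₂=0.207, ω₂=0.339
apply F[3]=-10.000 → step 4: x=-0.033, v=-0.819, θ₁=0.094, ω₁=1.702, θ₂=0.214, ω₂=0.422
apply F[4]=-10.000 → step 5: x=-0.051, v=-1.029, θ₁=0.133, ω₁=2.225, θ₂=0.223, ω₂=0.481
apply F[5]=-10.000 → step 6: x=-0.074, v=-1.241, θ₁=0.184, ω₁=2.802, θ₂=0.233, ω₂=0.513
apply F[6]=-10.000 → step 7: x=-0.101, v=-1.450, θ₁=0.246, ω₁=3.425, θ₂=0.244, ω₂=0.521
apply F[7]=-10.000 → step 8: x=-0.132, v=-1.653, θ₁=0.321, ω₁=4.064, θ₂=0.254, ω₂=0.519
apply F[8]=+10.000 → step 9: x=-0.163, v=-1.487, θ₁=0.400, ω₁=3.900, θ₂=0.264, ω₂=0.472
apply F[9]=+10.000 → step 10: x=-0.191, v=-1.330, θ₁=0.477, ω₁=3.845, θ₂=0.273, ω₂=0.389
apply F[10]=+10.000 → step 11: x=-0.216, v=-1.177, θ₁=0.555, ω₁=3.883, θ₂=0.279, ω₂=0.277
apply F[11]=+10.000 → step 12: x=-0.238, v=-1.027, θ₁=0.633, ω₁=3.995, θ₂=0.284, ω₂=0.144
apply F[12]=+10.000 → step 13: x=-0.257, v=-0.876, θ₁=0.715, ω₁=4.163, θ₂=0.285, ω₂=0.001
apply F[13]=+10.000 → step 14: x=-0.273, v=-0.720, θ₁=0.800, ω₁=4.370, θ₂=0.284, ω₂=-0.142
apply F[14]=+10.000 → step 15: x=-0.286, v=-0.559, θ₁=0.890, ω₁=4.604, θ₂=0.280, ω₂=-0.274
apply F[15]=+10.000 → step 16: x=-0.296, v=-0.390, θ₁=0.984, ω₁=4.856, θ₂=0.273, ω₂=-0.386
apply F[16]=+10.000 → step 17: x=-0.302, v=-0.212, θ₁=1.084, ω₁=5.126, θ₂=0.264, ω₂=-0.471
apply F[17]=+10.000 → step 18: x=-0.304, v=-0.026, θ₁=1.189, ω₁=5.415, θ₂=0.254, ω₂=-0.521
apply F[18]=+10.000 → step 19: x=-0.303, v=0.170, θ₁=1.301, ω₁=5.730, θ₂=0.244, ω₂=-0.528
apply F[19]=+10.000 → step 20: x=-0.297, v=0.377, θ₁=1.419, ω₁=6.083, θ₂=0.233, ω₂=-0.486
apply F[20]=+10.000 → step 21: x=-0.287, v=0.597, θ₁=1.544, ω₁=6.492, θ₂=0.225, ω₂=-0.382
apply F[21]=+10.000 → step 22: x=-0.273, v=0.831, θ₁=1.679, ω₁=6.979, θ₂=0.219, ω₂=-0.202
apply F[22]=+10.000 → step 23: x=-0.254, v=1.083, θ₁=1.824, ω₁=7.579, θ₂=0.217, ω₂=0.079
apply F[23]=+10.000 → step 24: x=-0.230, v=1.359, θ₁=1.983, ω₁=8.341, θ₂=0.223, ω₂=0.496
apply F[24]=+10.000 → step 25: x=-0.200, v=1.667, θ₁=2.160, ω₁=9.343, θ₂=0.238, ω₂=1.108
apply F[25]=+10.000 → step 26: x=-0.163, v=2.016, θ₁=2.359, ω₁=10.705, θ₂=0.269, ω₂=2.012
apply F[26]=+10.000 → step 27: x=-0.119, v=2.414, θ₁=2.591, ω₁=12.607, θ₂=0.322, ω₂=3.366
apply F[27]=+10.000 → step 28: x=-0.066, v=2.838, θ₁=2.869, ω₁=15.230, θ₂=0.408, ω₂=5.408
apply F[28]=+10.000 → step 29: x=-0.006, v=3.134, θ₁=3.204, ω₁=18.238, θ₂=0.544, ω₂=8.218
apply F[29]=+10.000 → step 30: x=0.056, v=2.980, θ₁=3.588, ω₁=19.857, θ₂=0.736, ω₂=10.876
apply F[30]=+10.000 → step 31: x=0.111, v=2.463, θ₁=3.983, ω₁=19.353, θ₂=0.969, ω₂=12.160
apply F[31]=-10.000 → step 32: x=0.153, v=1.739, θ₁=4.355, ω₁=17.995, θ₂=1.215, ω₂=12.376
apply F[32]=-10.000 → step 33: x=0.181, v=1.168, θ₁=4.707, ω₁=17.311, θ₂=1.462, ω₂=12.282
apply F[33]=-10.000 → step 34: x=0.200, v=0.653, θ₁=5.052, ω₁=17.279, θ₂=1.705, ω₂=12.029
apply F[34]=-10.000 → step 35: x=0.207, v=0.107, θ₁=5.402, ω₁=17.767, θ₂=1.941, ω₂=11.494
Max |angle| over trajectory = 5.402 rad; bound = 5.501 → within bound.

Answer: yes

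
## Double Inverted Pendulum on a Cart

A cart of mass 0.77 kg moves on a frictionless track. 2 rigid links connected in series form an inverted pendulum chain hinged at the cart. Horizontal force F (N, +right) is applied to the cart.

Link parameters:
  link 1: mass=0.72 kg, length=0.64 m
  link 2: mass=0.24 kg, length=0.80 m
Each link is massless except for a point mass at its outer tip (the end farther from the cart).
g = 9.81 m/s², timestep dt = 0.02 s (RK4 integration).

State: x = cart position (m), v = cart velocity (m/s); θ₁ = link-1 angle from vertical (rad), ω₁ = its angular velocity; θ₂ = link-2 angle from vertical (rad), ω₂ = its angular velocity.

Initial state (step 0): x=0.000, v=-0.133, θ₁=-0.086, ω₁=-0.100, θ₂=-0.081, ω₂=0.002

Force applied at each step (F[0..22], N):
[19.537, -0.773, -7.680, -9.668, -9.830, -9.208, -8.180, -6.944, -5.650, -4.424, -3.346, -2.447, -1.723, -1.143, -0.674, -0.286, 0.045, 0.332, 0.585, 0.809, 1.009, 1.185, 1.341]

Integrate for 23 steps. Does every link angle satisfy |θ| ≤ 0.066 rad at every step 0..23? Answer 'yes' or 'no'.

apply F[0]=+19.537 → step 1: x=0.003, v=0.391, θ₁=-0.096, ω₁=-0.943, θ₂=-0.081, ω₂=0.004
apply F[1]=-0.773 → step 2: x=0.010, v=0.395, θ₁=-0.116, ω₁=-0.984, θ₂=-0.081, ω₂=0.012
apply F[2]=-7.680 → step 3: x=0.017, v=0.227, θ₁=-0.133, ω₁=-0.767, θ₂=-0.080, ω₂=0.027
apply F[3]=-9.668 → step 4: x=0.019, v=0.014, θ₁=-0.146, ω₁=-0.487, θ₂=-0.080, ω₂=0.049
apply F[4]=-9.830 → step 5: x=0.017, v=-0.200, θ₁=-0.153, ω₁=-0.211, θ₂=-0.078, ω₂=0.075
apply F[5]=-9.208 → step 6: x=0.011, v=-0.396, θ₁=-0.154, ω₁=0.037, θ₂=-0.077, ω₂=0.103
apply F[6]=-8.180 → step 7: x=0.002, v=-0.567, θ₁=-0.152, ω₁=0.245, θ₂=-0.074, ω₂=0.132
apply F[7]=-6.944 → step 8: x=-0.011, v=-0.708, θ₁=-0.145, ω₁=0.409, θ₂=-0.071, ω₂=0.159
apply F[8]=-5.650 → step 9: x=-0.026, v=-0.819, θ₁=-0.136, ω₁=0.530, θ₂=-0.068, ω₂=0.183
apply F[9]=-4.424 → step 10: x=-0.044, v=-0.901, θ₁=-0.124, ω₁=0.611, θ₂=-0.064, ω₂=0.204
apply F[10]=-3.346 → step 11: x=-0.062, v=-0.959, θ₁=-0.112, ω₁=0.660, θ₂=-0.060, ω₂=0.223
apply F[11]=-2.447 → step 12: x=-0.082, v=-0.998, θ₁=-0.098, ω₁=0.683, θ₂=-0.055, ω₂=0.238
apply F[12]=-1.723 → step 13: x=-0.102, v=-1.021, θ₁=-0.084, ω₁=0.687, θ₂=-0.050, ω₂=0.250
apply F[13]=-1.143 → step 14: x=-0.123, v=-1.032, θ₁=-0.071, ω₁=0.677, θ₂=-0.045, ω₂=0.259
apply F[14]=-0.674 → step 15: x=-0.143, v=-1.034, θ₁=-0.057, ω₁=0.659, θ₂=-0.040, ω₂=0.266
apply F[15]=-0.286 → step 16: x=-0.164, v=-1.030, θ₁=-0.045, ω₁=0.635, θ₂=-0.035, ω₂=0.271
apply F[16]=+0.045 → step 17: x=-0.184, v=-1.019, θ₁=-0.032, ω₁=0.607, θ₂=-0.029, ω₂=0.273
apply F[17]=+0.332 → step 18: x=-0.205, v=-1.005, θ₁=-0.020, ω₁=0.576, θ₂=-0.024, ω₂=0.273
apply F[18]=+0.585 → step 19: x=-0.224, v=-0.986, θ₁=-0.009, ω₁=0.542, θ₂=-0.018, ω₂=0.271
apply F[19]=+0.809 → step 20: x=-0.244, v=-0.964, θ₁=0.001, ω₁=0.508, θ₂=-0.013, ω₂=0.267
apply F[20]=+1.009 → step 21: x=-0.263, v=-0.939, θ₁=0.011, ω₁=0.473, θ₂=-0.008, ω₂=0.261
apply F[21]=+1.185 → step 22: x=-0.281, v=-0.912, θ₁=0.020, ω₁=0.438, θ₂=-0.002, ω₂=0.255
apply F[22]=+1.341 → step 23: x=-0.299, v=-0.883, θ₁=0.029, ω₁=0.403, θ₂=0.003, ω₂=0.247
Max |angle| over trajectory = 0.154 rad; bound = 0.066 → exceeded.

Answer: no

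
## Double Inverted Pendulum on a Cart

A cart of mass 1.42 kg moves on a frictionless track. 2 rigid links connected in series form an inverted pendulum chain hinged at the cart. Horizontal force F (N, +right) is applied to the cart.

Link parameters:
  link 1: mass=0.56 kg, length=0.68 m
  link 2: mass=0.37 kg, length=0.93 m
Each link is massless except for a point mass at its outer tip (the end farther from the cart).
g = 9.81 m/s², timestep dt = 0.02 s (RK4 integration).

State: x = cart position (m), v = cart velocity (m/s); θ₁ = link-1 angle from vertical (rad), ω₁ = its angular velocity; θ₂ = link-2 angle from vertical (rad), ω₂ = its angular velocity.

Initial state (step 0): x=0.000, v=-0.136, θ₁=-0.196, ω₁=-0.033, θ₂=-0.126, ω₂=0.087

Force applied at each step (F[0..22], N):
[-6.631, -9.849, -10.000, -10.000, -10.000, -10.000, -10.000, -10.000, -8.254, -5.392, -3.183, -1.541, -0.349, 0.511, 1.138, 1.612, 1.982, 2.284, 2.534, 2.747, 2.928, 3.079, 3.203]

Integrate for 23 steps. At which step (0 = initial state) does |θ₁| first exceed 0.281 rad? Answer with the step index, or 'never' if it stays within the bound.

apply F[0]=-6.631 → step 1: x=-0.003, v=-0.203, θ₁=-0.196, ω₁=-0.006, θ₂=-0.124, ω₂=0.113
apply F[1]=-9.849 → step 2: x=-0.009, v=-0.315, θ₁=-0.196, ω₁=0.083, θ₂=-0.121, ω₂=0.141
apply F[2]=-10.000 → step 3: x=-0.016, v=-0.429, θ₁=-0.193, ω₁=0.176, θ₂=-0.118, ω₂=0.169
apply F[3]=-10.000 → step 4: x=-0.026, v=-0.543, θ₁=-0.189, ω₁=0.271, θ₂=-0.115, ω₂=0.198
apply F[4]=-10.000 → step 5: x=-0.038, v=-0.658, θ₁=-0.182, ω₁=0.370, θ₂=-0.110, ω₂=0.225
apply F[5]=-10.000 → step 6: x=-0.052, v=-0.775, θ₁=-0.174, ω₁=0.473, θ₂=-0.106, ω₂=0.251
apply F[6]=-10.000 → step 7: x=-0.069, v=-0.893, θ₁=-0.163, ω₁=0.582, θ₂=-0.100, ω₂=0.276
apply F[7]=-10.000 → step 8: x=-0.088, v=-1.012, θ₁=-0.150, ω₁=0.699, θ₂=-0.095, ω₂=0.297
apply F[8]=-8.254 → step 9: x=-0.109, v=-1.110, θ₁=-0.136, ω₁=0.791, θ₂=-0.089, ω₂=0.316
apply F[9]=-5.392 → step 10: x=-0.132, v=-1.170, θ₁=-0.119, ω₁=0.833, θ₂=-0.082, ω₂=0.330
apply F[10]=-3.183 → step 11: x=-0.156, v=-1.201, θ₁=-0.103, ω₁=0.841, θ₂=-0.075, ω₂=0.341
apply F[11]=-1.541 → step 12: x=-0.180, v=-1.211, θ₁=-0.086, ω₁=0.825, θ₂=-0.068, ω₂=0.348
apply F[12]=-0.349 → step 13: x=-0.204, v=-1.207, θ₁=-0.070, ω₁=0.794, θ₂=-0.061, ω₂=0.353
apply F[13]=+0.511 → step 14: x=-0.228, v=-1.192, θ₁=-0.054, ω₁=0.754, θ₂=-0.054, ω₂=0.354
apply F[14]=+1.138 → step 15: x=-0.251, v=-1.170, θ₁=-0.040, ω₁=0.709, θ₂=-0.047, ω₂=0.353
apply F[15]=+1.612 → step 16: x=-0.275, v=-1.144, θ₁=-0.026, ω₁=0.662, θ₂=-0.040, ω₂=0.349
apply F[16]=+1.982 → step 17: x=-0.297, v=-1.113, θ₁=-0.013, ω₁=0.615, θ₂=-0.033, ω₂=0.343
apply F[17]=+2.284 → step 18: x=-0.319, v=-1.080, θ₁=-0.001, ω₁=0.569, θ₂=-0.027, ω₂=0.335
apply F[18]=+2.534 → step 19: x=-0.340, v=-1.045, θ₁=0.010, ω₁=0.523, θ₂=-0.020, ω₂=0.326
apply F[19]=+2.747 → step 20: x=-0.361, v=-1.008, θ₁=0.020, ω₁=0.479, θ₂=-0.014, ω₂=0.315
apply F[20]=+2.928 → step 21: x=-0.381, v=-0.970, θ₁=0.029, ω₁=0.436, θ₂=-0.007, ω₂=0.303
apply F[21]=+3.079 → step 22: x=-0.400, v=-0.931, θ₁=0.037, ω₁=0.395, θ₂=-0.001, ω₂=0.290
apply F[22]=+3.203 → step 23: x=-0.418, v=-0.891, θ₁=0.044, ω₁=0.356, θ₂=0.004, ω₂=0.277
max |θ₁| = 0.196 ≤ 0.281 over all 24 states.

Answer: never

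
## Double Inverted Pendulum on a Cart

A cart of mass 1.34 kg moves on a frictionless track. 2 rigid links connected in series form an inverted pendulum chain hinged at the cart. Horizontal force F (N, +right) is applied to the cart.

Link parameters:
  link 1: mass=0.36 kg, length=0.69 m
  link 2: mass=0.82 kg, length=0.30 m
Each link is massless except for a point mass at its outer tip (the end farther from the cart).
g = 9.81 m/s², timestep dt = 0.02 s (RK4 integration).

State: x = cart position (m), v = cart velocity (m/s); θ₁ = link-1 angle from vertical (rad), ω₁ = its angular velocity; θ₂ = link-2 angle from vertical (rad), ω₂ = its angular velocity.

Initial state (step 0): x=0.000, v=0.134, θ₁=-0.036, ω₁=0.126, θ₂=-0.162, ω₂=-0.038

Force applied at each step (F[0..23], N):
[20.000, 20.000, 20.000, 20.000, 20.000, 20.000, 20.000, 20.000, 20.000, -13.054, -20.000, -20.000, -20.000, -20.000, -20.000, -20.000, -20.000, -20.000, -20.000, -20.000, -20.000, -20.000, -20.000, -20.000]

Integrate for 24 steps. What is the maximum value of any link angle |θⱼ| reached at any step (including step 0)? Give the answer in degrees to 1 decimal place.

apply F[0]=+20.000 → step 1: x=0.006, v=0.438, θ₁=-0.037, ω₁=-0.251, θ₂=-0.165, ω₂=-0.285
apply F[1]=+20.000 → step 2: x=0.018, v=0.743, θ₁=-0.046, ω₁=-0.631, θ₂=-0.173, ω₂=-0.527
apply F[2]=+20.000 → step 3: x=0.035, v=1.049, θ₁=-0.063, ω₁=-1.023, θ₂=-0.186, ω₂=-0.749
apply F[3]=+20.000 → step 4: x=0.060, v=1.357, θ₁=-0.087, ω₁=-1.433, θ₂=-0.203, ω₂=-0.938
apply F[4]=+20.000 → step 5: x=0.090, v=1.666, θ₁=-0.120, ω₁=-1.866, θ₂=-0.223, ω₂=-1.081
apply F[5]=+20.000 → step 6: x=0.126, v=1.975, θ₁=-0.162, ω₁=-2.323, θ₂=-0.246, ω₂=-1.167
apply F[6]=+20.000 → step 7: x=0.169, v=2.279, θ₁=-0.213, ω₁=-2.801, θ₂=-0.270, ω₂=-1.199
apply F[7]=+20.000 → step 8: x=0.217, v=2.575, θ₁=-0.274, ω₁=-3.286, θ₂=-0.294, ω₂=-1.195
apply F[8]=+20.000 → step 9: x=0.272, v=2.853, θ₁=-0.344, ω₁=-3.755, θ₂=-0.318, ω₂=-1.200
apply F[9]=-13.054 → step 10: x=0.327, v=2.676, θ₁=-0.418, ω₁=-3.632, θ₂=-0.341, ω₂=-1.168
apply F[10]=-20.000 → step 11: x=0.378, v=2.419, θ₁=-0.489, ω₁=-3.458, θ₂=-0.364, ω₂=-1.048
apply F[11]=-20.000 → step 12: x=0.424, v=2.174, θ₁=-0.557, ω₁=-3.351, θ₂=-0.383, ω₂=-0.848
apply F[12]=-20.000 → step 13: x=0.465, v=1.939, θ₁=-0.623, ω₁=-3.307, θ₂=-0.397, ω₂=-0.570
apply F[13]=-20.000 → step 14: x=0.501, v=1.708, θ₁=-0.690, ω₁=-3.317, θ₂=-0.405, ω₂=-0.223
apply F[14]=-20.000 → step 15: x=0.533, v=1.478, θ₁=-0.756, ω₁=-3.372, θ₂=-0.406, ω₂=0.180
apply F[15]=-20.000 → step 16: x=0.560, v=1.247, θ₁=-0.825, ω₁=-3.460, θ₂=-0.398, ω₂=0.620
apply F[16]=-20.000 → step 17: x=0.583, v=1.009, θ₁=-0.895, ω₁=-3.571, θ₂=-0.381, ω₂=1.073
apply F[17]=-20.000 → step 18: x=0.601, v=0.765, θ₁=-0.968, ω₁=-3.695, θ₂=-0.355, ω₂=1.516
apply F[18]=-20.000 → step 19: x=0.613, v=0.511, θ₁=-1.043, ω₁=-3.825, θ₂=-0.320, ω₂=1.927
apply F[19]=-20.000 → step 20: x=0.621, v=0.250, θ₁=-1.121, ω₁=-3.957, θ₂=-0.278, ω₂=2.292
apply F[20]=-20.000 → step 21: x=0.623, v=-0.020, θ₁=-1.201, ω₁=-4.091, θ₂=-0.229, ω₂=2.600
apply F[21]=-20.000 → step 22: x=0.620, v=-0.296, θ₁=-1.284, ω₁=-4.230, θ₂=-0.174, ω₂=2.847
apply F[22]=-20.000 → step 23: x=0.612, v=-0.580, θ₁=-1.370, ω₁=-4.379, θ₂=-0.115, ω₂=3.028
apply F[23]=-20.000 → step 24: x=0.597, v=-0.869, θ₁=-1.460, ω₁=-4.547, θ₂=-0.054, ω₂=3.137
Max |angle| over trajectory = 1.460 rad = 83.6°.

Answer: 83.6°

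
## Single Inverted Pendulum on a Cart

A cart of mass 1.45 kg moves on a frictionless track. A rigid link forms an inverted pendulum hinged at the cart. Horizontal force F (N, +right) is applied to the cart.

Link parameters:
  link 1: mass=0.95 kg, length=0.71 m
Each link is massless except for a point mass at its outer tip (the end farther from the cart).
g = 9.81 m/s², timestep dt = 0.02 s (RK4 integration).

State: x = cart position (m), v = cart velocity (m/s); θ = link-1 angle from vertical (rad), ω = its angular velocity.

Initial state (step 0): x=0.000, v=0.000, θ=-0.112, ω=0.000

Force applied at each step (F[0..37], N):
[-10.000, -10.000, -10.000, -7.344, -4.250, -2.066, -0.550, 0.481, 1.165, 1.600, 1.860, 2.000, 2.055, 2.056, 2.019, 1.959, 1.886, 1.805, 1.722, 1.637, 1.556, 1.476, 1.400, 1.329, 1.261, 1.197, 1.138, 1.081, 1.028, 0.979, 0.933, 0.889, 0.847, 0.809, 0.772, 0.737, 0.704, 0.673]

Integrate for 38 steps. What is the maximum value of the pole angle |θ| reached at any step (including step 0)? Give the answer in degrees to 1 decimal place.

Answer: 6.4°

Derivation:
apply F[0]=-10.000 → step 1: x=-0.001, v=-0.123, θ=-0.111, ω=0.141
apply F[1]=-10.000 → step 2: x=-0.005, v=-0.246, θ=-0.106, ω=0.283
apply F[2]=-10.000 → step 3: x=-0.011, v=-0.370, θ=-0.099, ω=0.429
apply F[3]=-7.344 → step 4: x=-0.019, v=-0.459, θ=-0.090, ω=0.527
apply F[4]=-4.250 → step 5: x=-0.029, v=-0.507, θ=-0.079, ω=0.571
apply F[5]=-2.066 → step 6: x=-0.039, v=-0.526, θ=-0.067, ω=0.578
apply F[6]=-0.550 → step 7: x=-0.050, v=-0.526, θ=-0.056, ω=0.561
apply F[7]=+0.481 → step 8: x=-0.060, v=-0.513, θ=-0.045, ω=0.529
apply F[8]=+1.165 → step 9: x=-0.070, v=-0.492, θ=-0.035, ω=0.488
apply F[9]=+1.600 → step 10: x=-0.080, v=-0.466, θ=-0.025, ω=0.444
apply F[10]=+1.860 → step 11: x=-0.089, v=-0.438, θ=-0.017, ω=0.398
apply F[11]=+2.000 → step 12: x=-0.097, v=-0.408, θ=-0.010, ω=0.353
apply F[12]=+2.055 → step 13: x=-0.105, v=-0.379, θ=-0.003, ω=0.310
apply F[13]=+2.056 → step 14: x=-0.113, v=-0.351, θ=0.003, ω=0.270
apply F[14]=+2.019 → step 15: x=-0.119, v=-0.324, θ=0.008, ω=0.234
apply F[15]=+1.959 → step 16: x=-0.125, v=-0.298, θ=0.012, ω=0.200
apply F[16]=+1.886 → step 17: x=-0.131, v=-0.274, θ=0.016, ω=0.170
apply F[17]=+1.805 → step 18: x=-0.136, v=-0.251, θ=0.019, ω=0.143
apply F[18]=+1.722 → step 19: x=-0.141, v=-0.230, θ=0.022, ω=0.119
apply F[19]=+1.637 → step 20: x=-0.146, v=-0.210, θ=0.024, ω=0.098
apply F[20]=+1.556 → step 21: x=-0.150, v=-0.192, θ=0.026, ω=0.079
apply F[21]=+1.476 → step 22: x=-0.153, v=-0.175, θ=0.027, ω=0.062
apply F[22]=+1.400 → step 23: x=-0.157, v=-0.160, θ=0.028, ω=0.048
apply F[23]=+1.329 → step 24: x=-0.160, v=-0.145, θ=0.029, ω=0.035
apply F[24]=+1.261 → step 25: x=-0.163, v=-0.131, θ=0.030, ω=0.024
apply F[25]=+1.197 → step 26: x=-0.165, v=-0.119, θ=0.030, ω=0.014
apply F[26]=+1.138 → step 27: x=-0.167, v=-0.107, θ=0.030, ω=0.006
apply F[27]=+1.081 → step 28: x=-0.169, v=-0.096, θ=0.030, ω=-0.001
apply F[28]=+1.028 → step 29: x=-0.171, v=-0.085, θ=0.030, ω=-0.007
apply F[29]=+0.979 → step 30: x=-0.173, v=-0.076, θ=0.030, ω=-0.013
apply F[30]=+0.933 → step 31: x=-0.174, v=-0.067, θ=0.030, ω=-0.017
apply F[31]=+0.889 → step 32: x=-0.175, v=-0.058, θ=0.029, ω=-0.021
apply F[32]=+0.847 → step 33: x=-0.176, v=-0.050, θ=0.029, ω=-0.024
apply F[33]=+0.809 → step 34: x=-0.177, v=-0.043, θ=0.028, ω=-0.027
apply F[34]=+0.772 → step 35: x=-0.178, v=-0.036, θ=0.028, ω=-0.029
apply F[35]=+0.737 → step 36: x=-0.179, v=-0.029, θ=0.027, ω=-0.031
apply F[36]=+0.704 → step 37: x=-0.179, v=-0.023, θ=0.026, ω=-0.032
apply F[37]=+0.673 → step 38: x=-0.180, v=-0.017, θ=0.026, ω=-0.033
Max |angle| over trajectory = 0.112 rad = 6.4°.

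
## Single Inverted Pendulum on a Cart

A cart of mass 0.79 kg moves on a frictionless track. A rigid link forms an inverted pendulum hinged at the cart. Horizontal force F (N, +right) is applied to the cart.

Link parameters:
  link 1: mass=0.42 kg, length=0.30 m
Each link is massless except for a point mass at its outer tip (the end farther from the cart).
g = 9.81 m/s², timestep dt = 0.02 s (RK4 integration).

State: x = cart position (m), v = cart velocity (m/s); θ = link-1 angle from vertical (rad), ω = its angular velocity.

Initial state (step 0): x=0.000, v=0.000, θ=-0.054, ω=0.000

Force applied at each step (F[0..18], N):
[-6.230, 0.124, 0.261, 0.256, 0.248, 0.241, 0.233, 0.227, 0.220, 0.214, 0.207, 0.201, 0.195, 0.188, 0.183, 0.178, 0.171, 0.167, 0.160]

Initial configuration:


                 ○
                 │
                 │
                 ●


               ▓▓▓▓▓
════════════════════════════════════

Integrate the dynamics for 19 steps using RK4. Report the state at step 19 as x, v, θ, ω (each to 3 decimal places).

Answer: x=-0.033, v=-0.044, θ=0.008, ω=0.018

Derivation:
apply F[0]=-6.230 → step 1: x=-0.002, v=-0.152, θ=-0.049, ω=0.472
apply F[1]=+0.124 → step 2: x=-0.004, v=-0.144, θ=-0.040, ω=0.417
apply F[2]=+0.261 → step 3: x=-0.007, v=-0.134, θ=-0.033, ω=0.358
apply F[3]=+0.256 → step 4: x=-0.010, v=-0.124, θ=-0.026, ω=0.307
apply F[4]=+0.248 → step 5: x=-0.012, v=-0.116, θ=-0.020, ω=0.263
apply F[5]=+0.241 → step 6: x=-0.014, v=-0.108, θ=-0.015, ω=0.225
apply F[6]=+0.233 → step 7: x=-0.017, v=-0.100, θ=-0.011, ω=0.192
apply F[7]=+0.227 → step 8: x=-0.019, v=-0.094, θ=-0.008, ω=0.164
apply F[8]=+0.220 → step 9: x=-0.020, v=-0.088, θ=-0.005, ω=0.139
apply F[9]=+0.214 → step 10: x=-0.022, v=-0.082, θ=-0.002, ω=0.117
apply F[10]=+0.207 → step 11: x=-0.024, v=-0.076, θ=0.000, ω=0.099
apply F[11]=+0.201 → step 12: x=-0.025, v=-0.071, θ=0.002, ω=0.083
apply F[12]=+0.195 → step 13: x=-0.026, v=-0.067, θ=0.003, ω=0.069
apply F[13]=+0.188 → step 14: x=-0.028, v=-0.062, θ=0.005, ω=0.057
apply F[14]=+0.183 → step 15: x=-0.029, v=-0.058, θ=0.006, ω=0.047
apply F[15]=+0.178 → step 16: x=-0.030, v=-0.054, θ=0.006, ω=0.038
apply F[16]=+0.171 → step 17: x=-0.031, v=-0.051, θ=0.007, ω=0.030
apply F[17]=+0.167 → step 18: x=-0.032, v=-0.047, θ=0.008, ω=0.024
apply F[18]=+0.160 → step 19: x=-0.033, v=-0.044, θ=0.008, ω=0.018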